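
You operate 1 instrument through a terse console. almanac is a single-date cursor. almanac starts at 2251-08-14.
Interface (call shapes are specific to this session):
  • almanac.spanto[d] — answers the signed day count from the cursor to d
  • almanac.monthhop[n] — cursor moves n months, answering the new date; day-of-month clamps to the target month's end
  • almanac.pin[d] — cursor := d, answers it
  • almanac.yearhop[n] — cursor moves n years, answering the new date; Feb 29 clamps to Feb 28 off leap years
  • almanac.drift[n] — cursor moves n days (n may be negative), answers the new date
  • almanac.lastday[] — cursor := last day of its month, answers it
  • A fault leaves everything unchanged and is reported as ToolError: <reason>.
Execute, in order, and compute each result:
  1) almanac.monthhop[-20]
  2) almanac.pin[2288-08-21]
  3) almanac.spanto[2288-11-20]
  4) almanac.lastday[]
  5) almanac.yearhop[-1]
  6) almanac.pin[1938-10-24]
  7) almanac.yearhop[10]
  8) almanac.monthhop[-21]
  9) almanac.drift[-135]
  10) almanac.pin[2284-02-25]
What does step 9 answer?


Answer: 1946-09-11

Derivation:
→ almanac.monthhop(n='-20')
← 2249-12-14
→ almanac.pin(d='2288-08-21')
← 2288-08-21
→ almanac.spanto(d='2288-11-20')
← 91
→ almanac.lastday()
← 2288-08-31
→ almanac.yearhop(n='-1')
← 2287-08-31
→ almanac.pin(d='1938-10-24')
← 1938-10-24
→ almanac.yearhop(n='10')
← 1948-10-24
→ almanac.monthhop(n='-21')
← 1947-01-24
→ almanac.drift(n='-135')
← 1946-09-11
→ almanac.pin(d='2284-02-25')
← 2284-02-25


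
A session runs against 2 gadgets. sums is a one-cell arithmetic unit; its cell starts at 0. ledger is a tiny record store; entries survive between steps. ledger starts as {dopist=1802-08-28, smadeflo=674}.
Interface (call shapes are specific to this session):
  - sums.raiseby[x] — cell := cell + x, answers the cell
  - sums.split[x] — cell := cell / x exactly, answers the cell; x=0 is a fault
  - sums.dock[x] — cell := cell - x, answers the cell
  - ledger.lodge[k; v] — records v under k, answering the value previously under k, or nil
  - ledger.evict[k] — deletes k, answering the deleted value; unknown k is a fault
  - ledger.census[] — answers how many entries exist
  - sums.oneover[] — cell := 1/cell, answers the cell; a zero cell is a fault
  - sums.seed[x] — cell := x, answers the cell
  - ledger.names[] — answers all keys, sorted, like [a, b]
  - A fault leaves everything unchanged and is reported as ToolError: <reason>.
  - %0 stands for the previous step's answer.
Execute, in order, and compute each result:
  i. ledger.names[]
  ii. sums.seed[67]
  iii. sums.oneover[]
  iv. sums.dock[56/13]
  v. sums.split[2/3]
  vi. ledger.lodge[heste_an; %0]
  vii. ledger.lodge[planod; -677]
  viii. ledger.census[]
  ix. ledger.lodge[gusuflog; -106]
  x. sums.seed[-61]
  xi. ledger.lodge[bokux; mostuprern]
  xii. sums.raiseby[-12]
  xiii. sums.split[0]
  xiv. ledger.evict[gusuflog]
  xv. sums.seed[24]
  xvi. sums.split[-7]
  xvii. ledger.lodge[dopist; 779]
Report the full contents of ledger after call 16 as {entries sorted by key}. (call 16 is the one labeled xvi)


>> names()
<< [dopist, smadeflo]
>> seed(x: 67)
<< 67
>> oneover()
<< 1/67
>> dock(x: 56/13)
<< -3739/871
>> split(x: 2/3)
<< -11217/1742
>> lodge(k: heste_an, v: %0)
<< nil
>> lodge(k: planod, v: -677)
<< nil
>> census()
<< 4
>> lodge(k: gusuflog, v: -106)
<< nil
>> seed(x: -61)
<< -61
>> lodge(k: bokux, v: mostuprern)
<< nil
>> raiseby(x: -12)
<< -73
>> split(x: 0)
<< ToolError: division by zero
>> evict(k: gusuflog)
<< -106
>> seed(x: 24)
<< 24
>> split(x: -7)
<< -24/7
>> lodge(k: dopist, v: 779)
<< 1802-08-28

Answer: {bokux=mostuprern, dopist=1802-08-28, heste_an=-11217/1742, planod=-677, smadeflo=674}


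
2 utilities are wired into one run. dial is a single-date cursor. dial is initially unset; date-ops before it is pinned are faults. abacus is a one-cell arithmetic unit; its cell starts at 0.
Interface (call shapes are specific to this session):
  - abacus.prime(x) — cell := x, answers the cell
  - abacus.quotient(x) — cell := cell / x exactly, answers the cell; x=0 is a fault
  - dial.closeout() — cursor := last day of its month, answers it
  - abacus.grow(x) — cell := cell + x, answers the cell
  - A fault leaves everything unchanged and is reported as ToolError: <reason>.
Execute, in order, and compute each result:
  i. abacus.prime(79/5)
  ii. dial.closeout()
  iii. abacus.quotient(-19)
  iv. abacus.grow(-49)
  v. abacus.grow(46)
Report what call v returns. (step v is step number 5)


% abacus.prime(x='79/5') ~> 79/5
% dial.closeout() ~> ToolError: no date set
% abacus.quotient(x='-19') ~> -79/95
% abacus.grow(x='-49') ~> -4734/95
% abacus.grow(x='46') ~> -364/95

Answer: -364/95


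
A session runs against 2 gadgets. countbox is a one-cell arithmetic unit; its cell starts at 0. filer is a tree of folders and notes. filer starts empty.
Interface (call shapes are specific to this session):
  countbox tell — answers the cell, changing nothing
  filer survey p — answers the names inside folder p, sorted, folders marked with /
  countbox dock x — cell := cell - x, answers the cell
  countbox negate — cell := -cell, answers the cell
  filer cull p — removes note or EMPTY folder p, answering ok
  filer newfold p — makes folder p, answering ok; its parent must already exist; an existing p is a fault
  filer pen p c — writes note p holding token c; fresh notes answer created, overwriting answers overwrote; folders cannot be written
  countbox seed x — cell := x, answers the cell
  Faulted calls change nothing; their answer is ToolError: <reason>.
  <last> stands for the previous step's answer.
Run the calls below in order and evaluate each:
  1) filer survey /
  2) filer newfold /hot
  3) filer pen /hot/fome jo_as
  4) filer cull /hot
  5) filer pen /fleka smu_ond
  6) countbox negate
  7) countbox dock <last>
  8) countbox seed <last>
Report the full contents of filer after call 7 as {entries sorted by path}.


-- filer survey(/) == []
-- filer newfold(/hot) == ok
-- filer pen(/hot/fome, jo_as) == created
-- filer cull(/hot) == ToolError: not empty
-- filer pen(/fleka, smu_ond) == created
-- countbox negate() == 0
-- countbox dock(<last>) == 0
-- countbox seed(<last>) == 0

Answer: {fleka=smu_ond, hot/, hot/fome=jo_as}


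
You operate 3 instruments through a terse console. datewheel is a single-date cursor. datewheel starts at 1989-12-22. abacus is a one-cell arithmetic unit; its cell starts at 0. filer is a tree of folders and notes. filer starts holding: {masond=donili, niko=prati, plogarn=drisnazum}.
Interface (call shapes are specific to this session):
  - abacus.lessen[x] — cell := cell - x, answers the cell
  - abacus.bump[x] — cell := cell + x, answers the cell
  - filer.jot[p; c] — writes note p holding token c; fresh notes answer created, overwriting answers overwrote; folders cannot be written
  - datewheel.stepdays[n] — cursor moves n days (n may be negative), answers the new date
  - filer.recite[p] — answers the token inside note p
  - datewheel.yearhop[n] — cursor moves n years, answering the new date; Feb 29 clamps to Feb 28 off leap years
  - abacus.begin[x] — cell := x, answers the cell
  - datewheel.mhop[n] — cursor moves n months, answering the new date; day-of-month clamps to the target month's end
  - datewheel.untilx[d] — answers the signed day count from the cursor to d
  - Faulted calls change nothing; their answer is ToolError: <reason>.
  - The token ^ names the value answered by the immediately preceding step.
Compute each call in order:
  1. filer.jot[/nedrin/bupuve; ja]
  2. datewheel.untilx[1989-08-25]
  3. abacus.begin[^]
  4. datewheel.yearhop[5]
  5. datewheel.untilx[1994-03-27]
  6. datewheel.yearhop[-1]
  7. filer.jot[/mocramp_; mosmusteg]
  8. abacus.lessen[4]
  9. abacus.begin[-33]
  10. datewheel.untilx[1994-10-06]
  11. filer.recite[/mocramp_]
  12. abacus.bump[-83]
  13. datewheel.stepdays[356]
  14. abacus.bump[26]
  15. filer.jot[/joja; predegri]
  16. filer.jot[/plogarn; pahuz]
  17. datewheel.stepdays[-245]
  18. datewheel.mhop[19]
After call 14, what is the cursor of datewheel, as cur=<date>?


[in] jot p=/nedrin/bupuve c=ja
= ToolError: no parent
[in] untilx d=1989-08-25
= -119
[in] begin x=^
= -119
[in] yearhop n=5
= 1994-12-22
[in] untilx d=1994-03-27
= -270
[in] yearhop n=-1
= 1993-12-22
[in] jot p=/mocramp_ c=mosmusteg
= created
[in] lessen x=4
= -123
[in] begin x=-33
= -33
[in] untilx d=1994-10-06
= 288
[in] recite p=/mocramp_
= mosmusteg
[in] bump x=-83
= -116
[in] stepdays n=356
= 1994-12-13
[in] bump x=26
= -90
[in] jot p=/joja c=predegri
= created
[in] jot p=/plogarn c=pahuz
= overwrote
[in] stepdays n=-245
= 1994-04-12
[in] mhop n=19
= 1995-11-12

Answer: cur=1994-12-13


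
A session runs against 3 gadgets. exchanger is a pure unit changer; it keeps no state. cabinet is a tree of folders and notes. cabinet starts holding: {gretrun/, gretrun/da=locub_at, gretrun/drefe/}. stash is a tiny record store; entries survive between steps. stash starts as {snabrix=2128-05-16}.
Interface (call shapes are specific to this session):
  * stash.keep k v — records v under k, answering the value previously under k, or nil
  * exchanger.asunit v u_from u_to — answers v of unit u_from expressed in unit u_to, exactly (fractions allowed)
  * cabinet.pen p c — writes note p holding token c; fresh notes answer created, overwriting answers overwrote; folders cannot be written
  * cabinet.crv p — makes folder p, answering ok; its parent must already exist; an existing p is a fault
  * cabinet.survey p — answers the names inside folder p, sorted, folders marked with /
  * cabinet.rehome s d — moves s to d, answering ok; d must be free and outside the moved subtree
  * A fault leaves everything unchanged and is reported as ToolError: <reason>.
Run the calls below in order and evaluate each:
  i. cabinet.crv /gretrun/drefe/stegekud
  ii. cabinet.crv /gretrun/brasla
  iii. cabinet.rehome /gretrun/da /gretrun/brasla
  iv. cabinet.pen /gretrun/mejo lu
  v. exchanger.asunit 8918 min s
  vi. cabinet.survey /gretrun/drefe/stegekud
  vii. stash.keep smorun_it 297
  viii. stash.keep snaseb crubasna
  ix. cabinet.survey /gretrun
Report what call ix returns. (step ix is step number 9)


! 1. crv(p='/gretrun/drefe/stegekud') ~> ok
! 2. crv(p='/gretrun/brasla') ~> ok
! 3. rehome(s='/gretrun/da', d='/gretrun/brasla') ~> ToolError: exists
! 4. pen(p='/gretrun/mejo', c='lu') ~> created
! 5. asunit(v='8918', u_from='min', u_to='s') ~> 535080
! 6. survey(p='/gretrun/drefe/stegekud') ~> []
! 7. keep(k='smorun_it', v='297') ~> nil
! 8. keep(k='snaseb', v='crubasna') ~> nil
! 9. survey(p='/gretrun') ~> [brasla/, da, drefe/, mejo]

Answer: [brasla/, da, drefe/, mejo]


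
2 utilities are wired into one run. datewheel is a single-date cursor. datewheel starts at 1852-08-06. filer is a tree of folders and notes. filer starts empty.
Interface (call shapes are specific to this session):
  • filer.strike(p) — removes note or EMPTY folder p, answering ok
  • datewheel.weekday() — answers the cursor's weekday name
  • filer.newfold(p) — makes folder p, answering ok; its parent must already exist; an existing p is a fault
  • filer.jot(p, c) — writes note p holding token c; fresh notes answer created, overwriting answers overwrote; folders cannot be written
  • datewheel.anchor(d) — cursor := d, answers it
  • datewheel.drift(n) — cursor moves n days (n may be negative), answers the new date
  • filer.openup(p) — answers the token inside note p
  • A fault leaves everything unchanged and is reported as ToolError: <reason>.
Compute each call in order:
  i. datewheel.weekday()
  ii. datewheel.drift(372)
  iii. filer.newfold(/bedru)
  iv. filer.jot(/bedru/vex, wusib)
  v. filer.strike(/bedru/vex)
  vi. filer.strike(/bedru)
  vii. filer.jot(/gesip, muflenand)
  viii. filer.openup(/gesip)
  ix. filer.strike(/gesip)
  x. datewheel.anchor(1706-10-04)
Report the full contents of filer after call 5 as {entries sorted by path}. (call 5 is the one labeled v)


// 1. datewheel.weekday() => Friday
// 2. datewheel.drift(n→372) => 1853-08-13
// 3. filer.newfold(p→/bedru) => ok
// 4. filer.jot(p→/bedru/vex, c→wusib) => created
// 5. filer.strike(p→/bedru/vex) => ok
// 6. filer.strike(p→/bedru) => ok
// 7. filer.jot(p→/gesip, c→muflenand) => created
// 8. filer.openup(p→/gesip) => muflenand
// 9. filer.strike(p→/gesip) => ok
// 10. datewheel.anchor(d→1706-10-04) => 1706-10-04

Answer: {bedru/}


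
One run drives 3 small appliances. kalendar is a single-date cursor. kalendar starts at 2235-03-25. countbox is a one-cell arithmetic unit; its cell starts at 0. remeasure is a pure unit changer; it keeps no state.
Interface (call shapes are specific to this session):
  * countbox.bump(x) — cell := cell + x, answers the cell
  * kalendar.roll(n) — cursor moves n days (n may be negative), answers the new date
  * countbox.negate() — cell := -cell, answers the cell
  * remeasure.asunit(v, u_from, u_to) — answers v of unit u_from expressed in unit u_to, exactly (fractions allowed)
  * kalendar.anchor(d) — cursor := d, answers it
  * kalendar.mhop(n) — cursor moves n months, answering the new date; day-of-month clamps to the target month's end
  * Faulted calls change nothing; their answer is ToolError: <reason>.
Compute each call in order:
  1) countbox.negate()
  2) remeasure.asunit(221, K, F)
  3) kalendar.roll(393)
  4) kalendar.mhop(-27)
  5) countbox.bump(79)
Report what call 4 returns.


Calling countbox.negate, giving 0.
Calling remeasure.asunit with v='221', u_from='K', u_to='F', giving -6187/100.
Then kalendar.roll with n='393': 2236-04-21.
I run kalendar.mhop with n='-27', — result: 2234-01-21.
Now I run countbox.bump with x='79', and observe 79.

Answer: 2234-01-21


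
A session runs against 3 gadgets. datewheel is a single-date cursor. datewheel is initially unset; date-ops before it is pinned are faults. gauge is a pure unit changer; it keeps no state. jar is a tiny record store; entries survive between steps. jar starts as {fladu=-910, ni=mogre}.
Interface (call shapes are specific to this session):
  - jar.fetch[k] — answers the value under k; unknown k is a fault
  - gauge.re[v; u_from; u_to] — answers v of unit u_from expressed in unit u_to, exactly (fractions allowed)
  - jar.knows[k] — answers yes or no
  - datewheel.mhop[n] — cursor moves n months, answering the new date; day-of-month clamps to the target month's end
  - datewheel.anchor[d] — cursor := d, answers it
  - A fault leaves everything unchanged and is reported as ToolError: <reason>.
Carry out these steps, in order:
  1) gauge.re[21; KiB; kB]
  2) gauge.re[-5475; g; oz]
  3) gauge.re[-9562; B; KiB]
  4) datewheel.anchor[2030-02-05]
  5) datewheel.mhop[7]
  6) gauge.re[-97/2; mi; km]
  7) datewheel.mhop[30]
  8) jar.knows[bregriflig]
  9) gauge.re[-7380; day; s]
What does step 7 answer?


Answer: 2033-03-05

Derivation:
Step: gauge.re[v=21; u_from=KiB; u_to=kB]
Result: 2688/125
Step: gauge.re[v=-5475; u_from=g; u_to=oz]
Result: -8760000000/45359237
Step: gauge.re[v=-9562; u_from=B; u_to=KiB]
Result: -4781/512
Step: datewheel.anchor[d=2030-02-05]
Result: 2030-02-05
Step: datewheel.mhop[n=7]
Result: 2030-09-05
Step: gauge.re[v=-97/2; u_from=mi; u_to=km]
Result: -1219581/15625
Step: datewheel.mhop[n=30]
Result: 2033-03-05
Step: jar.knows[k=bregriflig]
Result: no
Step: gauge.re[v=-7380; u_from=day; u_to=s]
Result: -637632000


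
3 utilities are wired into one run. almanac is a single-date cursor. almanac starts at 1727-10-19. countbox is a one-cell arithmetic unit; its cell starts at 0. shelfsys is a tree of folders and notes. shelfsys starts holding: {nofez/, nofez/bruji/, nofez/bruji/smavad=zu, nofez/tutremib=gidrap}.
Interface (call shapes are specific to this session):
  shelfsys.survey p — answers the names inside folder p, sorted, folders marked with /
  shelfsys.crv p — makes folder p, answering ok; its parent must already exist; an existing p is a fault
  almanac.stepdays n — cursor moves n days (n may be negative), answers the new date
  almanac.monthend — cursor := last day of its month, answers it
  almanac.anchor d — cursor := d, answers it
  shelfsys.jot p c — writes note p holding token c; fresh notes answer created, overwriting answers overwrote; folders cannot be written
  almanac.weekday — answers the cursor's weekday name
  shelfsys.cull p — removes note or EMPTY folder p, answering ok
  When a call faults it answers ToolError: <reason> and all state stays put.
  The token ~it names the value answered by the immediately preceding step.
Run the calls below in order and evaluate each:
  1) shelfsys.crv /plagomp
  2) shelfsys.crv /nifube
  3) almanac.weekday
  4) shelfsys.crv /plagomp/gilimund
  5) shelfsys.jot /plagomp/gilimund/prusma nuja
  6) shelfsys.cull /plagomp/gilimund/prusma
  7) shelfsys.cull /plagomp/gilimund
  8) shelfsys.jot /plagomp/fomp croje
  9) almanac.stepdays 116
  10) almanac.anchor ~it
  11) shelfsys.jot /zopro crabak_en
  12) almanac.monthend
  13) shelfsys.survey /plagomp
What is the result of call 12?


I try shelfsys.crv with p→/plagomp, and see ok.
Invoking shelfsys.crv with p→/nifube, giving ok.
Invoking almanac.weekday, → Sunday.
I use shelfsys.crv with p→/plagomp/gilimund, which returns ok.
Next I call shelfsys.jot with p→/plagomp/gilimund/prusma, c→nuja, → created.
Using shelfsys.cull with p→/plagomp/gilimund/prusma, and see ok.
I run shelfsys.cull with p→/plagomp/gilimund, and get ok.
Calling shelfsys.jot with p→/plagomp/fomp, c→croje, giving created.
I run almanac.stepdays with n→116, → 1728-02-12.
I try almanac.anchor with d→~it, — result: 1728-02-12.
Calling shelfsys.jot with p→/zopro, c→crabak_en, → created.
Next I call almanac.monthend, and get 1728-02-29.
Next I call shelfsys.survey with p→/plagomp, which returns [fomp].

Answer: 1728-02-29


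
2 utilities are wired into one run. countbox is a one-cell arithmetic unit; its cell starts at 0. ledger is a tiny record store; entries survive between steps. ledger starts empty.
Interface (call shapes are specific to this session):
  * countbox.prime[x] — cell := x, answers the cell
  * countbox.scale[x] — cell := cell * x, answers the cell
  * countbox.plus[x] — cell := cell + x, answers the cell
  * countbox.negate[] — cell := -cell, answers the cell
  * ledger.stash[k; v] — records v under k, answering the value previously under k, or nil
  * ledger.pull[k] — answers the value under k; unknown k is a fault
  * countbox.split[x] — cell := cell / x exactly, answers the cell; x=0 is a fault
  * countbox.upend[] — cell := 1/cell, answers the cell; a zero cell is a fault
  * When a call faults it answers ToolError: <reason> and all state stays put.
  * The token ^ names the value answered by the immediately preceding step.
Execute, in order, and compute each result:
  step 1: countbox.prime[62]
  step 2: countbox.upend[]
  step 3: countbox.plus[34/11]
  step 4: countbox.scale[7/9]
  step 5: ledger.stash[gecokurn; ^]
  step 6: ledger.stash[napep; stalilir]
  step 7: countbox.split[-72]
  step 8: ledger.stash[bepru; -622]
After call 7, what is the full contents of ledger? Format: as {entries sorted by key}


Calling countbox.prime passing x: 62, → 62.
I use countbox.upend, → 1/62.
I use countbox.plus passing x: 34/11, giving 2119/682.
I try countbox.scale passing x: 7/9, and see 14833/6138.
Now I run ledger.stash passing k: gecokurn, v: ^, → nil.
Then ledger.stash passing k: napep, v: stalilir, and observe nil.
Calling countbox.split passing x: -72, which returns -14833/441936.
Next I call ledger.stash passing k: bepru, v: -622, which returns nil.

Answer: {gecokurn=14833/6138, napep=stalilir}


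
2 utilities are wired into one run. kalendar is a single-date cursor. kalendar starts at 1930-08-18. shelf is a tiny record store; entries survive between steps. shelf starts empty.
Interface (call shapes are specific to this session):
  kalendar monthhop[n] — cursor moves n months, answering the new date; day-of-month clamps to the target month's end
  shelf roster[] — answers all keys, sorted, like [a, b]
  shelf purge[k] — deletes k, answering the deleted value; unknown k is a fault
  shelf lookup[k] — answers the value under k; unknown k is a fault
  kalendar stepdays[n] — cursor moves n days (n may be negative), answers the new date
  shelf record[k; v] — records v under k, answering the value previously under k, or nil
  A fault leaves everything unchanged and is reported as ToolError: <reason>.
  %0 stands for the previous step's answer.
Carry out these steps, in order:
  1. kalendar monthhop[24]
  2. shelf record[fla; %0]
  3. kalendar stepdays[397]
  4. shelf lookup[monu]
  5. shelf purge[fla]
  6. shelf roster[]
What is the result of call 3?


% kalendar monthhop(n='24') => 1932-08-18
% shelf record(k='fla', v='%0') => nil
% kalendar stepdays(n='397') => 1933-09-19
% shelf lookup(k='monu') => ToolError: no such key monu
% shelf purge(k='fla') => 1932-08-18
% shelf roster() => []

Answer: 1933-09-19


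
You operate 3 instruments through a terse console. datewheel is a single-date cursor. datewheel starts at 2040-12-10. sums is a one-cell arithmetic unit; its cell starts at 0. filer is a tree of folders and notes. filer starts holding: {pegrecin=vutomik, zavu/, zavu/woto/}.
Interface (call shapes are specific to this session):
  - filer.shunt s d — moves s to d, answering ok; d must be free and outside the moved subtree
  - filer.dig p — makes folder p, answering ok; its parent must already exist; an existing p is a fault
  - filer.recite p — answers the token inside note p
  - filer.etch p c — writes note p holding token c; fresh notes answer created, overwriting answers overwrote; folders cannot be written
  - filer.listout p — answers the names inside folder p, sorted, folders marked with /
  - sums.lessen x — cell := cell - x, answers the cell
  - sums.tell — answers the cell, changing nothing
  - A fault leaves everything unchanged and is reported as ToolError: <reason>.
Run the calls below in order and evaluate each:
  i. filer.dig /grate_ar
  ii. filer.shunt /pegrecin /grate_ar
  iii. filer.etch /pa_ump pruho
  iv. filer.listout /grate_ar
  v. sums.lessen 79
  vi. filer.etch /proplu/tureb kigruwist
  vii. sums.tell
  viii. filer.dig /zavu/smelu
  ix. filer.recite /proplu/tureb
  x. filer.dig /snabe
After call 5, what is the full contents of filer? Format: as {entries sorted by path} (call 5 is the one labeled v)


Answer: {grate_ar/, pa_ump=pruho, pegrecin=vutomik, zavu/, zavu/woto/}

Derivation:
> filer.dig p: /grate_ar
[out] ok
> filer.shunt s: /pegrecin d: /grate_ar
[out] ToolError: exists
> filer.etch p: /pa_ump c: pruho
[out] created
> filer.listout p: /grate_ar
[out] []
> sums.lessen x: 79
[out] -79
> filer.etch p: /proplu/tureb c: kigruwist
[out] ToolError: no parent
> sums.tell
[out] -79
> filer.dig p: /zavu/smelu
[out] ok
> filer.recite p: /proplu/tureb
[out] ToolError: not found
> filer.dig p: /snabe
[out] ok


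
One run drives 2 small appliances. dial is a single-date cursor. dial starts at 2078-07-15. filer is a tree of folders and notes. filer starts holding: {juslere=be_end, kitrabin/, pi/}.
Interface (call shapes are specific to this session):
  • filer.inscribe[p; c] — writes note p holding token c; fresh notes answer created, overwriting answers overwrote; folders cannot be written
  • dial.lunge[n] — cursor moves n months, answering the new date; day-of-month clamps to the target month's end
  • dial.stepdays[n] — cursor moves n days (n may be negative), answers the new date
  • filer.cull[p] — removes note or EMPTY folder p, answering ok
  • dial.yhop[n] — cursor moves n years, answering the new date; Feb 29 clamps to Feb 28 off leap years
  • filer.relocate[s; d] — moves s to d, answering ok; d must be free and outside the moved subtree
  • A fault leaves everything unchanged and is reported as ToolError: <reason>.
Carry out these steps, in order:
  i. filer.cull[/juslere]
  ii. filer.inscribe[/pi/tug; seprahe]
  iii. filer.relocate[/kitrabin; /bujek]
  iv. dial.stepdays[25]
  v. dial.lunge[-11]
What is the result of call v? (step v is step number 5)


Answer: 2077-09-09

Derivation:
==> filer.cull(p: /juslere)
<== ok
==> filer.inscribe(p: /pi/tug, c: seprahe)
<== created
==> filer.relocate(s: /kitrabin, d: /bujek)
<== ok
==> dial.stepdays(n: 25)
<== 2078-08-09
==> dial.lunge(n: -11)
<== 2077-09-09


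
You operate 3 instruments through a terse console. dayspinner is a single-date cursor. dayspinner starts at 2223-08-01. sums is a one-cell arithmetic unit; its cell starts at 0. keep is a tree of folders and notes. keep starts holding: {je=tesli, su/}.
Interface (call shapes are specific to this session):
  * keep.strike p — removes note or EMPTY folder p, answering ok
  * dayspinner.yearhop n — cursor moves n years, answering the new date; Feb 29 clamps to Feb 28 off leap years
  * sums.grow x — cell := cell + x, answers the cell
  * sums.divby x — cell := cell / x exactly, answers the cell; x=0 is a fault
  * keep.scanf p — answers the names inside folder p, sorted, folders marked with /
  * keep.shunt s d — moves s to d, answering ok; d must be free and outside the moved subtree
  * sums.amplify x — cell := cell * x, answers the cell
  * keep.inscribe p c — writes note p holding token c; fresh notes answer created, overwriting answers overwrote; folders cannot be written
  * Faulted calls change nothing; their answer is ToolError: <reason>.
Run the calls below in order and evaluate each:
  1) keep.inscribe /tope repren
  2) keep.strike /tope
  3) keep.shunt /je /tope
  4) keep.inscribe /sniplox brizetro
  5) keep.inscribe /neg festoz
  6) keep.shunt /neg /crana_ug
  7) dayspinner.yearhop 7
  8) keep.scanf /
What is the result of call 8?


Answer: [crana_ug, sniplox, su/, tope]

Derivation:
// keep.inscribe(/tope, repren) ~> created
// keep.strike(/tope) ~> ok
// keep.shunt(/je, /tope) ~> ok
// keep.inscribe(/sniplox, brizetro) ~> created
// keep.inscribe(/neg, festoz) ~> created
// keep.shunt(/neg, /crana_ug) ~> ok
// dayspinner.yearhop(7) ~> 2230-08-01
// keep.scanf(/) ~> [crana_ug, sniplox, su/, tope]


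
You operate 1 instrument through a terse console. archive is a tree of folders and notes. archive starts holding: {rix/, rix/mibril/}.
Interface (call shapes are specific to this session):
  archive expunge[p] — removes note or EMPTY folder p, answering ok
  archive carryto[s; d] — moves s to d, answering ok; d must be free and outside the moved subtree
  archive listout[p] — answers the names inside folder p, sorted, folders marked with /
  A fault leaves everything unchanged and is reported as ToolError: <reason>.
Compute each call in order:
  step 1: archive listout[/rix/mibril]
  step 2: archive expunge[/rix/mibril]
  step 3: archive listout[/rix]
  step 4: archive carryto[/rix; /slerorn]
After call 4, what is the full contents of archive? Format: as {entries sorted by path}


Next I call archive listout with p: /rix/mibril, and get [].
Using archive expunge with p: /rix/mibril, giving ok.
Using archive listout with p: /rix, — result: [].
I call archive carryto with s: /rix, d: /slerorn, and observe ok.

Answer: {slerorn/}


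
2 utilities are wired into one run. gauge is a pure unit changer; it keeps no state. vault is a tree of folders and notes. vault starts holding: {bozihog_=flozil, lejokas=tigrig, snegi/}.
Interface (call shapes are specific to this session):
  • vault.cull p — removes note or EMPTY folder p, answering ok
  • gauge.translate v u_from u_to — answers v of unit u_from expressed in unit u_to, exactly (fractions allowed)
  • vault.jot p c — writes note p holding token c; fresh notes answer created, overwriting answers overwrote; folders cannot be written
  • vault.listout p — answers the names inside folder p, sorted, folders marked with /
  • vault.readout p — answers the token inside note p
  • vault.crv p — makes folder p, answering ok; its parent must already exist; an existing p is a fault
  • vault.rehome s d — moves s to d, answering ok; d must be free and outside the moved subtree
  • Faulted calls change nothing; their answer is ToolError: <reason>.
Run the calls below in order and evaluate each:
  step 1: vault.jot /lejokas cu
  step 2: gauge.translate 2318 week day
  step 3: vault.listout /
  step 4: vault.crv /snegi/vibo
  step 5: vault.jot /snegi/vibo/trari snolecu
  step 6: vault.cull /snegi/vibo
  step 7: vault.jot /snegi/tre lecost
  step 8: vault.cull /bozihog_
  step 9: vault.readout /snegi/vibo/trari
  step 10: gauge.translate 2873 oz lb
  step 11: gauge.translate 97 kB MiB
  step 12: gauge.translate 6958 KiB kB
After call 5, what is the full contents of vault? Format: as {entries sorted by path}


Answer: {bozihog_=flozil, lejokas=cu, snegi/, snegi/vibo/, snegi/vibo/trari=snolecu}

Derivation:
# 1. vault.jot(p→/lejokas, c→cu) ~> overwrote
# 2. gauge.translate(v→2318, u_from→week, u_to→day) ~> 16226
# 3. vault.listout(p→/) ~> [bozihog_, lejokas, snegi/]
# 4. vault.crv(p→/snegi/vibo) ~> ok
# 5. vault.jot(p→/snegi/vibo/trari, c→snolecu) ~> created
# 6. vault.cull(p→/snegi/vibo) ~> ToolError: not empty
# 7. vault.jot(p→/snegi/tre, c→lecost) ~> created
# 8. vault.cull(p→/bozihog_) ~> ok
# 9. vault.readout(p→/snegi/vibo/trari) ~> snolecu
# 10. gauge.translate(v→2873, u_from→oz, u_to→lb) ~> 2873/16
# 11. gauge.translate(v→97, u_from→kB, u_to→MiB) ~> 12125/131072
# 12. gauge.translate(v→6958, u_from→KiB, u_to→kB) ~> 890624/125


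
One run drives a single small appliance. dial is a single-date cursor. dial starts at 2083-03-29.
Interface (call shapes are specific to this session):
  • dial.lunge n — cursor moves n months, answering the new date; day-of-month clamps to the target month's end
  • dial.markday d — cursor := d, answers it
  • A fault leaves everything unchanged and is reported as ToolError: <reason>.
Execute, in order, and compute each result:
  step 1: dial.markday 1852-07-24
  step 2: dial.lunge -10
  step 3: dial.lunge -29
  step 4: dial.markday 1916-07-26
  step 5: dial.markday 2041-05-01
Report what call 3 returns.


Do: dial.markday[d→1852-07-24]
See: 1852-07-24
Do: dial.lunge[n→-10]
See: 1851-09-24
Do: dial.lunge[n→-29]
See: 1849-04-24
Do: dial.markday[d→1916-07-26]
See: 1916-07-26
Do: dial.markday[d→2041-05-01]
See: 2041-05-01

Answer: 1849-04-24


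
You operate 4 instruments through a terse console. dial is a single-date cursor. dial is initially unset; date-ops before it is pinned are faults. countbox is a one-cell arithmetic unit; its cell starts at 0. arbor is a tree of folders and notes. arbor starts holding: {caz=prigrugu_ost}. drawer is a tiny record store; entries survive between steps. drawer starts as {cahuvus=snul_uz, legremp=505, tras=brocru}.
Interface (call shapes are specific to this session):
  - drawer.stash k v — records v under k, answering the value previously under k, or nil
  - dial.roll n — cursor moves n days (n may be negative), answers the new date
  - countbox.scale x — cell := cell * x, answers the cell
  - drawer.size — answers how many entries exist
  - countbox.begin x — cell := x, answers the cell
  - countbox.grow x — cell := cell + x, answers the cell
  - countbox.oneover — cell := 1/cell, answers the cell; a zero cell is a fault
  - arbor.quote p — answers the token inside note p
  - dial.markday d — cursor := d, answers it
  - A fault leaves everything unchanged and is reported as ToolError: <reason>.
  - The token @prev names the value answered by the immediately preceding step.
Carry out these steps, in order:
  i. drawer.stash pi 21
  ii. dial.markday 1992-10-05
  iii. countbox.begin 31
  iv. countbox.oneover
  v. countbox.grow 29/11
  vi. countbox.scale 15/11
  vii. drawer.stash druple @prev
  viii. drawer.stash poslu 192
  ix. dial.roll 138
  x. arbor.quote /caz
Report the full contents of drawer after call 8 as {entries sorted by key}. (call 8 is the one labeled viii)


Answer: {cahuvus=snul_uz, druple=13650/3751, legremp=505, pi=21, poslu=192, tras=brocru}

Derivation:
[in] stash pi 21
:: nil
[in] markday 1992-10-05
:: 1992-10-05
[in] begin 31
:: 31
[in] oneover
:: 1/31
[in] grow 29/11
:: 910/341
[in] scale 15/11
:: 13650/3751
[in] stash druple @prev
:: nil
[in] stash poslu 192
:: nil
[in] roll 138
:: 1993-02-20
[in] quote /caz
:: prigrugu_ost


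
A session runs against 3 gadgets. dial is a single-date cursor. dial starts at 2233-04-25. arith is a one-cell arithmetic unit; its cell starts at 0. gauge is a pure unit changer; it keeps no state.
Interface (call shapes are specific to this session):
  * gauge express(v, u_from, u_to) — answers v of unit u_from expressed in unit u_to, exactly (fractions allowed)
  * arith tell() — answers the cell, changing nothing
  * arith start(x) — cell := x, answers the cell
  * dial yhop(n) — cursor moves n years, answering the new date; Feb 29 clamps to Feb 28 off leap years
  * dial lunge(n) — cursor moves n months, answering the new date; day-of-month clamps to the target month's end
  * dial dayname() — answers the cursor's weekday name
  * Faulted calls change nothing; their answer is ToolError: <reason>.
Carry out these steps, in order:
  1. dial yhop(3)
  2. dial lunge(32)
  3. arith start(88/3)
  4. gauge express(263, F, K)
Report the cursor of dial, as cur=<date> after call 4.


Answer: cur=2238-12-25

Derivation:
Now I run dial yhop passing 3, yielding 2236-04-25.
Now I run dial lunge passing 32, giving 2238-12-25.
I invoke arith start passing 88/3, which returns 88/3.
I try gauge express passing 263, F, K, yielding 24089/60.


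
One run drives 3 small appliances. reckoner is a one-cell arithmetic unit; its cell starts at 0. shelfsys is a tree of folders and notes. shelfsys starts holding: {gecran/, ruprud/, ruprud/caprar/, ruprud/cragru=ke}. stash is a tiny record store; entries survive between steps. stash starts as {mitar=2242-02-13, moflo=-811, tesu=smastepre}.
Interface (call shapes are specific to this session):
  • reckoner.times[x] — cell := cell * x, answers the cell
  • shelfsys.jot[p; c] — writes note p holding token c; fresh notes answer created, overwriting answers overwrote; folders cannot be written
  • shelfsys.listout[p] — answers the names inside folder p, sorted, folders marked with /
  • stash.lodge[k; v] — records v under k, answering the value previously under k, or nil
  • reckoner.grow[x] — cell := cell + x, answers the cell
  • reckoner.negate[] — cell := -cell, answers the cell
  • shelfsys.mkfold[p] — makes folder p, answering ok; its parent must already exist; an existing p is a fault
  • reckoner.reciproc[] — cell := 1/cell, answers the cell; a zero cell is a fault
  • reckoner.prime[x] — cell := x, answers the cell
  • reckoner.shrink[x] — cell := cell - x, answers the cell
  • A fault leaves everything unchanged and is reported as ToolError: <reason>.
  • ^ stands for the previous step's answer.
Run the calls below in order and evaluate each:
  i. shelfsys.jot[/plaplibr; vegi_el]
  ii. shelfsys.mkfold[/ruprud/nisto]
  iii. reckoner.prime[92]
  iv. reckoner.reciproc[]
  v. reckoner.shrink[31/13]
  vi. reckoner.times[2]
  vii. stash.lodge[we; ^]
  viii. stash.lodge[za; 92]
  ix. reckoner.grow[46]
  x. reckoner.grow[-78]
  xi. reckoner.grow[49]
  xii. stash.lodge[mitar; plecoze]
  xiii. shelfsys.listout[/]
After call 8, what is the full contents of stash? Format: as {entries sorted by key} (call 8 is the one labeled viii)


Answer: {mitar=2242-02-13, moflo=-811, tesu=smastepre, we=-2839/598, za=92}

Derivation:
·→ shelfsys.jot(p='/plaplibr', c='vegi_el')
·← created
·→ shelfsys.mkfold(p='/ruprud/nisto')
·← ok
·→ reckoner.prime(x='92')
·← 92
·→ reckoner.reciproc()
·← 1/92
·→ reckoner.shrink(x='31/13')
·← -2839/1196
·→ reckoner.times(x='2')
·← -2839/598
·→ stash.lodge(k='we', v='^')
·← nil
·→ stash.lodge(k='za', v='92')
·← nil
·→ reckoner.grow(x='46')
·← 24669/598
·→ reckoner.grow(x='-78')
·← -21975/598
·→ reckoner.grow(x='49')
·← 7327/598
·→ stash.lodge(k='mitar', v='plecoze')
·← 2242-02-13
·→ shelfsys.listout(p='/')
·← [gecran/, plaplibr, ruprud/]


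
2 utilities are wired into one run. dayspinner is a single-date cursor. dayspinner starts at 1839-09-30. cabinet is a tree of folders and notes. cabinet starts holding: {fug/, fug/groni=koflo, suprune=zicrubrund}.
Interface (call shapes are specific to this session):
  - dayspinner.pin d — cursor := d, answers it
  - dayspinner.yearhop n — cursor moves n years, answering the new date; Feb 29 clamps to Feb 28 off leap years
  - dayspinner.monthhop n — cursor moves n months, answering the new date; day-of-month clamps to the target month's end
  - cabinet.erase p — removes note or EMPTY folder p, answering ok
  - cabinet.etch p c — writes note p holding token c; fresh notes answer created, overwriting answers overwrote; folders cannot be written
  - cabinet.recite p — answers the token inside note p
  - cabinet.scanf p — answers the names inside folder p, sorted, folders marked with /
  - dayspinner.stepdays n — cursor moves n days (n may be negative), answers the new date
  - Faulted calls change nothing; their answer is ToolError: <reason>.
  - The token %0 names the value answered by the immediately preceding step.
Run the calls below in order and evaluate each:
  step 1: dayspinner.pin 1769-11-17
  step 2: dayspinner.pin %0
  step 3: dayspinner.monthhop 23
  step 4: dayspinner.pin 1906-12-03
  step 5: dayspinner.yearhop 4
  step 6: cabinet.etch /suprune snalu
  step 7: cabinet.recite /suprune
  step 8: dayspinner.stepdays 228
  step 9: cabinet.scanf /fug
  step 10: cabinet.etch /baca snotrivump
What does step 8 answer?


Invoking pin(d: 1769-11-17), → 1769-11-17.
Invoking pin(d: %0), and see 1769-11-17.
Invoking monthhop(n: 23), giving 1771-10-17.
I call pin(d: 1906-12-03), yielding 1906-12-03.
Now I run yearhop(n: 4), and observe 1910-12-03.
Next I call etch(p: /suprune, c: snalu), yielding overwrote.
Invoking recite(p: /suprune), → snalu.
Using stepdays(n: 228), giving 1911-07-19.
I call scanf(p: /fug), giving [groni].
Calling etch(p: /baca, c: snotrivump), giving created.

Answer: 1911-07-19


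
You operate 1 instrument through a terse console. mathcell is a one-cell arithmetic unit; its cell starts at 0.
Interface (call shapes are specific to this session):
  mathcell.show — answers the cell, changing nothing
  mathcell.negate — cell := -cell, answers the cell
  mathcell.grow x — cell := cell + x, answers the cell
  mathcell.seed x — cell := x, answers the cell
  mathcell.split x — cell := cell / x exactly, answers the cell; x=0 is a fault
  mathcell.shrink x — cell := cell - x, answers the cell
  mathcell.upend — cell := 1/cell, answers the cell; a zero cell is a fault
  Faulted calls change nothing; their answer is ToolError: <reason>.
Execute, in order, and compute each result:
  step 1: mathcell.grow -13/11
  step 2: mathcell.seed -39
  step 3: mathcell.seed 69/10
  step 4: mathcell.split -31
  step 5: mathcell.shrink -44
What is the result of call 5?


% 1. grow(x: -13/11) == -13/11
% 2. seed(x: -39) == -39
% 3. seed(x: 69/10) == 69/10
% 4. split(x: -31) == -69/310
% 5. shrink(x: -44) == 13571/310

Answer: 13571/310


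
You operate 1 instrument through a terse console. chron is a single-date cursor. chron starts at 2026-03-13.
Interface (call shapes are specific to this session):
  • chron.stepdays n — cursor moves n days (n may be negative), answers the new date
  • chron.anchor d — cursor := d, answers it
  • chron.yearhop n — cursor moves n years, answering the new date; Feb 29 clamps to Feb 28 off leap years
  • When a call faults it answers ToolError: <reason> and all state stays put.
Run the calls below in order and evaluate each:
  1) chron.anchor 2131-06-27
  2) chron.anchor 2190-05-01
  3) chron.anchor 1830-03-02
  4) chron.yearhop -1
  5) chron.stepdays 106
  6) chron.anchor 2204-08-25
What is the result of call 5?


Do: chron.anchor[2131-06-27]
See: 2131-06-27
Do: chron.anchor[2190-05-01]
See: 2190-05-01
Do: chron.anchor[1830-03-02]
See: 1830-03-02
Do: chron.yearhop[-1]
See: 1829-03-02
Do: chron.stepdays[106]
See: 1829-06-16
Do: chron.anchor[2204-08-25]
See: 2204-08-25

Answer: 1829-06-16
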